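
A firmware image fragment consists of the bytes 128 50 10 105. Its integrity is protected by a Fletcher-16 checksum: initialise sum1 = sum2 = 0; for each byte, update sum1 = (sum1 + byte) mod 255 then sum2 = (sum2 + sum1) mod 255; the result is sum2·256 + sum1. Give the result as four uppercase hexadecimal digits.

1626

Running sums (mod 255):
  after byte 0 (128): sum1=128, sum2=128
  after byte 1 (50): sum1=178, sum2=51
  after byte 2 (10): sum1=188, sum2=239
  after byte 3 (105): sum1=38, sum2=22
Checksum = sum2·256 + sum1 = 22·256 + 38 = 5670 = 0x1626.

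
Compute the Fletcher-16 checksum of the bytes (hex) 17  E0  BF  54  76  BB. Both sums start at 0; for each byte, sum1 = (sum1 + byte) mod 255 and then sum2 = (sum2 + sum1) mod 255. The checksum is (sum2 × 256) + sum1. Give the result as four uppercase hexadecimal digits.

933E

Running sums (mod 255):
  after byte 0 (17): sum1=23, sum2=23
  after byte 1 (E0): sum1=247, sum2=15
  after byte 2 (BF): sum1=183, sum2=198
  after byte 3 (54): sum1=12, sum2=210
  after byte 4 (76): sum1=130, sum2=85
  after byte 5 (BB): sum1=62, sum2=147
Checksum = sum2·256 + sum1 = 147·256 + 62 = 37694 = 0x933E.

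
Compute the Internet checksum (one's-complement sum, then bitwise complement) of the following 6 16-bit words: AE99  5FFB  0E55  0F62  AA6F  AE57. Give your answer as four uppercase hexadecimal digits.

7AEC

One's-complement addition (fold any carry out of bit 15 back into bit 0):
  0xAE99 + 0x5FFB = 0x10E94 → wrap carry → 0x0E95
  0x0E95 + 0x0E55 = 0x01CEA
  0x1CEA + 0x0F62 = 0x02C4C
  0x2C4C + 0xAA6F = 0x0D6BB
  0xD6BB + 0xAE57 = 0x18512 → wrap carry → 0x8513
One's-complement sum = 0x8513.
Checksum = ~0x8513 & 0xFFFF = 0x7AEC.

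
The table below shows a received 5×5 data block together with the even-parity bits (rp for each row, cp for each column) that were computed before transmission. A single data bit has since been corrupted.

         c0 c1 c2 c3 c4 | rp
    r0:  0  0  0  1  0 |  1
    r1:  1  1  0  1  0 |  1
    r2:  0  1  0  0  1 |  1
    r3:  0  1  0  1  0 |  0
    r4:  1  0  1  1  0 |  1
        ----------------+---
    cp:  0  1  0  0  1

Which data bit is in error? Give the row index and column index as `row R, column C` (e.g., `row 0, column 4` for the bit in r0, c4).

Recompute each row's even parity and compare to rp:
  r0: data parity 1, sent rp 1 → ok
  r1: data parity 1, sent rp 1 → ok
  r2: data parity 0, sent rp 1 → mismatch
  r3: data parity 0, sent rp 0 → ok
  r4: data parity 1, sent rp 1 → ok
Recompute each column's even parity and compare to cp:
  c0: data parity 0, sent cp 0 → ok
  c1: data parity 1, sent cp 1 → ok
  c2: data parity 1, sent cp 0 → mismatch
  c3: data parity 0, sent cp 0 → ok
  c4: data parity 1, sent cp 1 → ok
Exactly one row (r2) and one column (c2) fail → the flipped bit is at their intersection.

row 2, column 2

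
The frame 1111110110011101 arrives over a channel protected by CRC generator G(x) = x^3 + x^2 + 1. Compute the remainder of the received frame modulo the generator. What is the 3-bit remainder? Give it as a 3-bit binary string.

Modulo-2 division of 1111110110011101 by 1101:
  pos 0: 1111 XOR 1101 = 0010
  pos 2: 1011 XOR 1101 = 0110
  pos 3: 1100 XOR 1101 = 0001
  pos 6: 1110 XOR 1101 = 0011
  pos 8: 1101 XOR 1101 = 0000
  pos 12: 1101 XOR 1101 = 0000
Remainder = 000 (zero — the frame passes the CRC check).

000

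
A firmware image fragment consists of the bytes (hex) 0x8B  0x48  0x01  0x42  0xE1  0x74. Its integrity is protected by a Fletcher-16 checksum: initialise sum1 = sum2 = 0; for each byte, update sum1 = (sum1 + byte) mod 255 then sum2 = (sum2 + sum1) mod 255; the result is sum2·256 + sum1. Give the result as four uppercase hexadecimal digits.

Running sums (mod 255):
  after byte 0 (0x8B): sum1=139, sum2=139
  after byte 1 (0x48): sum1=211, sum2=95
  after byte 2 (0x01): sum1=212, sum2=52
  after byte 3 (0x42): sum1=23, sum2=75
  after byte 4 (0xE1): sum1=248, sum2=68
  after byte 5 (0x74): sum1=109, sum2=177
Checksum = sum2·256 + sum1 = 177·256 + 109 = 45421 = 0xB16D.

B16D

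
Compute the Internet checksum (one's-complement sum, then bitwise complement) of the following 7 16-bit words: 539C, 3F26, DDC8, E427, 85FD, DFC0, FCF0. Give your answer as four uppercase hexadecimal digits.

489D

One's-complement addition (fold any carry out of bit 15 back into bit 0):
  0x539C + 0x3F26 = 0x092C2
  0x92C2 + 0xDDC8 = 0x1708A → wrap carry → 0x708B
  0x708B + 0xE427 = 0x154B2 → wrap carry → 0x54B3
  0x54B3 + 0x85FD = 0x0DAB0
  0xDAB0 + 0xDFC0 = 0x1BA70 → wrap carry → 0xBA71
  0xBA71 + 0xFCF0 = 0x1B761 → wrap carry → 0xB762
One's-complement sum = 0xB762.
Checksum = ~0xB762 & 0xFFFF = 0x489D.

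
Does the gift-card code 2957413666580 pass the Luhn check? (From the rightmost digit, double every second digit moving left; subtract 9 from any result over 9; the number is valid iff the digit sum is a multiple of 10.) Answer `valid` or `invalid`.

From the right, keep odd positions and double even positions (subtract 9 from any doubled value over 9):
  doubled (positions 2,4,...): 7 3 3 2 5 9 → sum 29
  kept (positions 1,3,...): 0 5 6 3 4 5 2 → sum 25
Total = 54.
54 mod 10 = 4, so the number is invalid.

invalid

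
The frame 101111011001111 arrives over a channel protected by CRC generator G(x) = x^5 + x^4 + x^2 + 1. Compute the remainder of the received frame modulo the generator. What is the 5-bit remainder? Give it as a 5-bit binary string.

01101

Modulo-2 division of 101111011001111 by 110101:
  pos 0: 101111 XOR 110101 = 011010
  pos 1: 110100 XOR 110101 = 000001
  pos 6: 111001 XOR 110101 = 001100
  pos 8: 110011 XOR 110101 = 000110
Remainder = 01101 (nonzero — an error is detected).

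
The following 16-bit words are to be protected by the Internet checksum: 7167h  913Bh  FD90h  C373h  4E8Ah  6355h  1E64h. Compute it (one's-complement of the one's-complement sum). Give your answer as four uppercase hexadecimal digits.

6C14

One's-complement addition (fold any carry out of bit 15 back into bit 0):
  0x7167 + 0x913B = 0x102A2 → wrap carry → 0x02A3
  0x02A3 + 0xFD90 = 0x10033 → wrap carry → 0x0034
  0x0034 + 0xC373 = 0x0C3A7
  0xC3A7 + 0x4E8A = 0x11231 → wrap carry → 0x1232
  0x1232 + 0x6355 = 0x07587
  0x7587 + 0x1E64 = 0x093EB
One's-complement sum = 0x93EB.
Checksum = ~0x93EB & 0xFFFF = 0x6C14.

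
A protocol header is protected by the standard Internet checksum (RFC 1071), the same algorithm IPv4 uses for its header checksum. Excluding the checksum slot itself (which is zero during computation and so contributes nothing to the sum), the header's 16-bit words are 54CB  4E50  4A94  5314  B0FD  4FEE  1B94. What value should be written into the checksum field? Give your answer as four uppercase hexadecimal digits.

A2BB

One's-complement addition (fold any carry out of bit 15 back into bit 0):
  0x54CB + 0x4E50 = 0x0A31B
  0xA31B + 0x4A94 = 0x0EDAF
  0xEDAF + 0x5314 = 0x140C3 → wrap carry → 0x40C4
  0x40C4 + 0xB0FD = 0x0F1C1
  0xF1C1 + 0x4FEE = 0x141AF → wrap carry → 0x41B0
  0x41B0 + 0x1B94 = 0x05D44
One's-complement sum = 0x5D44.
Checksum = ~0x5D44 & 0xFFFF = 0xA2BB.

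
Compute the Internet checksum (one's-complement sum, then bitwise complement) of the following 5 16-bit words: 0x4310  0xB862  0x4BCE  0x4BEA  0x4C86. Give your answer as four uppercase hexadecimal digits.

One's-complement addition (fold any carry out of bit 15 back into bit 0):
  0x4310 + 0xB862 = 0x0FB72
  0xFB72 + 0x4BCE = 0x14740 → wrap carry → 0x4741
  0x4741 + 0x4BEA = 0x0932B
  0x932B + 0x4C86 = 0x0DFB1
One's-complement sum = 0xDFB1.
Checksum = ~0xDFB1 & 0xFFFF = 0x204E.

204E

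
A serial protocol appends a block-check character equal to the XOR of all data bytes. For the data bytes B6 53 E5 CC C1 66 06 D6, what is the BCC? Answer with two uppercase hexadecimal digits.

BB

XOR the bytes together:
  start with 0xB6
  0xB6 ⊕ 0x53 = 0xE5
  0xE5 ⊕ 0xE5 = 0x00
  0x00 ⊕ 0xCC = 0xCC
  0xCC ⊕ 0xC1 = 0x0D
  0x0D ⊕ 0x66 = 0x6B
  0x6B ⊕ 0x06 = 0x6D
  0x6D ⊕ 0xD6 = 0xBB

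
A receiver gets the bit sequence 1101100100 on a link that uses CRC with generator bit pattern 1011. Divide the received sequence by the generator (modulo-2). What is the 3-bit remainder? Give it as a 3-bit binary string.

000

Modulo-2 division of 1101100100 by 1011:
  pos 0: 1101 XOR 1011 = 0110
  pos 1: 1101 XOR 1011 = 0110
  pos 2: 1100 XOR 1011 = 0111
  pos 3: 1110 XOR 1011 = 0101
  pos 4: 1011 XOR 1011 = 0000
Remainder = 000 (zero — the frame passes the CRC check).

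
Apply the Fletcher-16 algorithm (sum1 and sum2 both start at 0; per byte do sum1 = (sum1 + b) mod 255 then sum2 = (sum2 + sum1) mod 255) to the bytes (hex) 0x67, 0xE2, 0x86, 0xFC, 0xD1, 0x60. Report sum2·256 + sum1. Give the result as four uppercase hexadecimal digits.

Running sums (mod 255):
  after byte 0 (0x67): sum1=103, sum2=103
  after byte 1 (0xE2): sum1=74, sum2=177
  after byte 2 (0x86): sum1=208, sum2=130
  after byte 3 (0xFC): sum1=205, sum2=80
  after byte 4 (0xD1): sum1=159, sum2=239
  after byte 5 (0x60): sum1=0, sum2=239
Checksum = sum2·256 + sum1 = 239·256 + 0 = 61184 = 0xEF00.

EF00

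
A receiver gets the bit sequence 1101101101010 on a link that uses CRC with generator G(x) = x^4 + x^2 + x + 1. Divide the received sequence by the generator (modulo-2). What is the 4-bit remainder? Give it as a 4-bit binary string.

Modulo-2 division of 1101101101010 by 10111:
  pos 0: 11011 XOR 10111 = 01100
  pos 1: 11000 XOR 10111 = 01111
  pos 2: 11111 XOR 10111 = 01000
  pos 3: 10001 XOR 10111 = 00110
  pos 5: 11001 XOR 10111 = 01110
  pos 6: 11100 XOR 10111 = 01011
  pos 7: 10111 XOR 10111 = 00000
Remainder = 0000 (zero — the frame passes the CRC check).

0000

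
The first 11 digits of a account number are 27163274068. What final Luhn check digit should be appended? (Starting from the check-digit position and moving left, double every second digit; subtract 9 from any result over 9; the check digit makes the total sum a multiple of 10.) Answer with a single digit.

Partial digits right→left: 8 6 0 4 7 2 3 6 1 7 2
Double every second digit counting from the check-digit position (so the 1st, 3rd, 5th, ... of the partial from the right).
  doubled (with −9 where >9): 7 0 5 6 2 4 → sum 24
  kept as-is: 6 4 2 6 7 → sum 25
Total = 24 + 25 = 49.
Check digit = (10 − (49 mod 10)) mod 10 = 1.

1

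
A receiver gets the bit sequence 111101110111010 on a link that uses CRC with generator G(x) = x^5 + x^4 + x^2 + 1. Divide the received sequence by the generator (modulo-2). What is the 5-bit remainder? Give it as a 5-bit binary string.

Modulo-2 division of 111101110111010 by 110101:
  pos 0: 111101 XOR 110101 = 001000
  pos 2: 100011 XOR 110101 = 010110
  pos 3: 101100 XOR 110101 = 011001
  pos 4: 110011 XOR 110101 = 000110
  pos 7: 110110 XOR 110101 = 000011
Remainder = 01110 (nonzero — an error is detected).

01110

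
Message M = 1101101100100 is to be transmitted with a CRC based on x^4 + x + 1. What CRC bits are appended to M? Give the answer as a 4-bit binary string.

Append 4 zeros: 11011011001000000. Divide by 10011 (XOR where the leading bit is 1):
  pos 0: 11011 XOR 10011 = 01000
  pos 1: 10000 XOR 10011 = 00011
  pos 4: 11110 XOR 10011 = 01101
  pos 5: 11010 XOR 10011 = 01001
  pos 6: 10011 XOR 10011 = 00000
Remainder (last 4 bits) = 0000. This is the CRC / FCS.

0000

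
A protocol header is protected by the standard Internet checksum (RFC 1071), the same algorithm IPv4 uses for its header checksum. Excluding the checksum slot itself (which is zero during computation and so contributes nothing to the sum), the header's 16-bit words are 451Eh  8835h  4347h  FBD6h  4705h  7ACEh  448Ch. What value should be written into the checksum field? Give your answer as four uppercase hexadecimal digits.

ED2D

One's-complement addition (fold any carry out of bit 15 back into bit 0):
  0x451E + 0x8835 = 0x0CD53
  0xCD53 + 0x4347 = 0x1109A → wrap carry → 0x109B
  0x109B + 0xFBD6 = 0x10C71 → wrap carry → 0x0C72
  0x0C72 + 0x4705 = 0x05377
  0x5377 + 0x7ACE = 0x0CE45
  0xCE45 + 0x448C = 0x112D1 → wrap carry → 0x12D2
One's-complement sum = 0x12D2.
Checksum = ~0x12D2 & 0xFFFF = 0xED2D.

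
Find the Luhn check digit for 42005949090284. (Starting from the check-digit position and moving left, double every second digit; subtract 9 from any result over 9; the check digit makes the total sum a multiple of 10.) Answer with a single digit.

Partial digits right→left: 4 8 2 0 9 0 9 4 9 5 0 0 2 4
Double every second digit counting from the check-digit position (so the 1st, 3rd, 5th, ... of the partial from the right).
  doubled (with −9 where >9): 8 4 9 9 9 0 4 → sum 43
  kept as-is: 8 0 0 4 5 0 4 → sum 21
Total = 43 + 21 = 64.
Check digit = (10 − (64 mod 10)) mod 10 = 6.

6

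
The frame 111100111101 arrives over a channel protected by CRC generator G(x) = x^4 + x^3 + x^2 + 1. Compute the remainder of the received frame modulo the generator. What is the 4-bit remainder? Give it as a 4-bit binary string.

Modulo-2 division of 111100111101 by 11101:
  pos 0: 11110 XOR 11101 = 00011
  pos 3: 11011 XOR 11101 = 00110
  pos 5: 11011 XOR 11101 = 00110
  pos 7: 11001 XOR 11101 = 00100
Remainder = 0100 (nonzero — an error is detected).

0100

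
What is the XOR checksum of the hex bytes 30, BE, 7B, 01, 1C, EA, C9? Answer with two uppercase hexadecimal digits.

XOR the bytes together:
  start with 0x30
  0x30 ⊕ 0xBE = 0x8E
  0x8E ⊕ 0x7B = 0xF5
  0xF5 ⊕ 0x01 = 0xF4
  0xF4 ⊕ 0x1C = 0xE8
  0xE8 ⊕ 0xEA = 0x02
  0x02 ⊕ 0xC9 = 0xCB

CB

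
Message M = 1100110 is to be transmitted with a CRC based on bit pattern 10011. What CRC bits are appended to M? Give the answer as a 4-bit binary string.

0111

Append 4 zeros: 11001100000. Divide by 10011 (XOR where the leading bit is 1):
  pos 0: 11001 XOR 10011 = 01010
  pos 1: 10101 XOR 10011 = 00110
  pos 3: 11000 XOR 10011 = 01011
  pos 4: 10110 XOR 10011 = 00101
  pos 6: 10100 XOR 10011 = 00111
Remainder (last 4 bits) = 0111. This is the CRC / FCS.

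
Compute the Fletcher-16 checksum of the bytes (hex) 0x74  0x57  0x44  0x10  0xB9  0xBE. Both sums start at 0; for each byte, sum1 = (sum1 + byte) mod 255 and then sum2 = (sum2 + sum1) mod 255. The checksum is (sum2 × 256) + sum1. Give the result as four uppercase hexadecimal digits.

E298

Running sums (mod 255):
  after byte 0 (0x74): sum1=116, sum2=116
  after byte 1 (0x57): sum1=203, sum2=64
  after byte 2 (0x44): sum1=16, sum2=80
  after byte 3 (0x10): sum1=32, sum2=112
  after byte 4 (0xB9): sum1=217, sum2=74
  after byte 5 (0xBE): sum1=152, sum2=226
Checksum = sum2·256 + sum1 = 226·256 + 152 = 58008 = 0xE298.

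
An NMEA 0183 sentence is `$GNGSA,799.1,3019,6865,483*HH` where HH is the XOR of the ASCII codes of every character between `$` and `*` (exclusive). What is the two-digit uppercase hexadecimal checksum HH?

XOR the ASCII codes of the payload characters:
  'G' = 0x47 → acc = 0x47
  'N' = 0x4E → acc = 0x09
  'G' = 0x47 → acc = 0x4E
  'S' = 0x53 → acc = 0x1D
  'A' = 0x41 → acc = 0x5C
  ',' = 0x2C → acc = 0x70
  '7' = 0x37 → acc = 0x47
  '9' = 0x39 → acc = 0x7E
  '9' = 0x39 → acc = 0x47
  '.' = 0x2E → acc = 0x69
  '1' = 0x31 → acc = 0x58
  ',' = 0x2C → acc = 0x74
  '3' = 0x33 → acc = 0x47
  '0' = 0x30 → acc = 0x77
  '1' = 0x31 → acc = 0x46
  '9' = 0x39 → acc = 0x7F
  ',' = 0x2C → acc = 0x53
  '6' = 0x36 → acc = 0x65
  '8' = 0x38 → acc = 0x5D
  '6' = 0x36 → acc = 0x6B
  '5' = 0x35 → acc = 0x5E
  ',' = 0x2C → acc = 0x72
  '4' = 0x34 → acc = 0x46
  '8' = 0x38 → acc = 0x7E
  '3' = 0x33 → acc = 0x4D
Checksum = 0x4D.

4D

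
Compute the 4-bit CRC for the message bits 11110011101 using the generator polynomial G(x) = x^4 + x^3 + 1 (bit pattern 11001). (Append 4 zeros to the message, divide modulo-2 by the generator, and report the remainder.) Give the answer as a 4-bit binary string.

1011

Append 4 zeros: 111100111010000. Divide by 11001 (XOR where the leading bit is 1):
  pos 0: 11110 XOR 11001 = 00111
  pos 2: 11101 XOR 11001 = 00100
  pos 4: 10011 XOR 11001 = 01010
  pos 5: 10100 XOR 11001 = 01101
  pos 6: 11011 XOR 11001 = 00010
  pos 9: 10000 XOR 11001 = 01001
  pos 10: 10010 XOR 11001 = 01011
Remainder (last 4 bits) = 1011. This is the CRC / FCS.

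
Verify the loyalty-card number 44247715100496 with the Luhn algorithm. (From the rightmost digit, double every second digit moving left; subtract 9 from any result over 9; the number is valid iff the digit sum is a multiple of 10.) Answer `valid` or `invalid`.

From the right, keep odd positions and double even positions (subtract 9 from any doubled value over 9):
  doubled (positions 2,4,...): 9 0 2 2 5 4 8 → sum 30
  kept (positions 1,3,...): 6 4 0 5 7 4 4 → sum 30
Total = 60.
60 mod 10 = 0, so the number is valid.

valid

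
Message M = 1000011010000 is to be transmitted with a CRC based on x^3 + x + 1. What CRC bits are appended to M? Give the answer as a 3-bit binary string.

100

Append 3 zeros: 1000011010000000. Divide by 1011 (XOR where the leading bit is 1):
  pos 0: 1000 XOR 1011 = 0011
  pos 2: 1101 XOR 1011 = 0110
  pos 3: 1101 XOR 1011 = 0110
  pos 4: 1100 XOR 1011 = 0111
  pos 5: 1111 XOR 1011 = 0100
  pos 6: 1000 XOR 1011 = 0011
  pos 8: 1100 XOR 1011 = 0111
  pos 9: 1110 XOR 1011 = 0101
  pos 10: 1010 XOR 1011 = 0001
Remainder (last 3 bits) = 100. This is the CRC / FCS.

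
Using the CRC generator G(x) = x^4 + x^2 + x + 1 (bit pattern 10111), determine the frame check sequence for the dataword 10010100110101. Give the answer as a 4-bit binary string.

1101

Append 4 zeros: 100101001101010000. Divide by 10111 (XOR where the leading bit is 1):
  pos 0: 10010 XOR 10111 = 00101
  pos 2: 10110 XOR 10111 = 00001
  pos 6: 10110 XOR 10111 = 00001
  pos 10: 11010 XOR 10111 = 01101
  pos 11: 11010 XOR 10111 = 01101
  pos 12: 11010 XOR 10111 = 01101
  pos 13: 11010 XOR 10111 = 01101
Remainder (last 4 bits) = 1101. This is the CRC / FCS.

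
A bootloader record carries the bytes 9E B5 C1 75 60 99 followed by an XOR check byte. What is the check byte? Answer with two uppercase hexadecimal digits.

XOR the bytes together:
  start with 0x9E
  0x9E ⊕ 0xB5 = 0x2B
  0x2B ⊕ 0xC1 = 0xEA
  0xEA ⊕ 0x75 = 0x9F
  0x9F ⊕ 0x60 = 0xFF
  0xFF ⊕ 0x99 = 0x66

66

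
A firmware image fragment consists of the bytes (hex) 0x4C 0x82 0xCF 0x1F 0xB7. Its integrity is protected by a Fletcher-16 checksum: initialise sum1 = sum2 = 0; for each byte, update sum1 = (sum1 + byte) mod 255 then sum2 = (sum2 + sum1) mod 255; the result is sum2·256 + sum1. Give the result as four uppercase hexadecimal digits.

EC75

Running sums (mod 255):
  after byte 0 (0x4C): sum1=76, sum2=76
  after byte 1 (0x82): sum1=206, sum2=27
  after byte 2 (0xCF): sum1=158, sum2=185
  after byte 3 (0x1F): sum1=189, sum2=119
  after byte 4 (0xB7): sum1=117, sum2=236
Checksum = sum2·256 + sum1 = 236·256 + 117 = 60533 = 0xEC75.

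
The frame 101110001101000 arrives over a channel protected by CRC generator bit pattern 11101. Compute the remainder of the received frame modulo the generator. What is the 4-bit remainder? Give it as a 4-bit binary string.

0010

Modulo-2 division of 101110001101000 by 11101:
  pos 0: 10111 XOR 11101 = 01010
  pos 1: 10100 XOR 11101 = 01001
  pos 2: 10010 XOR 11101 = 01111
  pos 3: 11110 XOR 11101 = 00011
  pos 6: 11110 XOR 11101 = 00011
  pos 9: 11100 XOR 11101 = 00001
Remainder = 0010 (nonzero — an error is detected).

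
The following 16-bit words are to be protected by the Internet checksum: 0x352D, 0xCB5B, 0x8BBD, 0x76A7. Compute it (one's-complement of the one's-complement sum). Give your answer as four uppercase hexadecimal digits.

FD11

One's-complement addition (fold any carry out of bit 15 back into bit 0):
  0x352D + 0xCB5B = 0x10088 → wrap carry → 0x0089
  0x0089 + 0x8BBD = 0x08C46
  0x8C46 + 0x76A7 = 0x102ED → wrap carry → 0x02EE
One's-complement sum = 0x02EE.
Checksum = ~0x02EE & 0xFFFF = 0xFD11.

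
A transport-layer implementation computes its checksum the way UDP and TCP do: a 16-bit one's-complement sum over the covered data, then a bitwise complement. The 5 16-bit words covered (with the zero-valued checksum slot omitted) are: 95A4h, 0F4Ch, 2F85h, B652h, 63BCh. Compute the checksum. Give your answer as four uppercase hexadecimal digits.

117B

One's-complement addition (fold any carry out of bit 15 back into bit 0):
  0x95A4 + 0x0F4C = 0x0A4F0
  0xA4F0 + 0x2F85 = 0x0D475
  0xD475 + 0xB652 = 0x18AC7 → wrap carry → 0x8AC8
  0x8AC8 + 0x63BC = 0x0EE84
One's-complement sum = 0xEE84.
Checksum = ~0xEE84 & 0xFFFF = 0x117B.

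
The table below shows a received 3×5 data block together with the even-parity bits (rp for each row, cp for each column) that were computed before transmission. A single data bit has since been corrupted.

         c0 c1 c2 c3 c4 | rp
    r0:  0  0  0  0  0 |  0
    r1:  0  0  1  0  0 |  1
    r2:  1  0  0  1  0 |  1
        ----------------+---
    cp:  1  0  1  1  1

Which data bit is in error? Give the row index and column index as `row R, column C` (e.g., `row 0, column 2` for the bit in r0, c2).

row 2, column 4

Recompute each row's even parity and compare to rp:
  r0: data parity 0, sent rp 0 → ok
  r1: data parity 1, sent rp 1 → ok
  r2: data parity 0, sent rp 1 → mismatch
Recompute each column's even parity and compare to cp:
  c0: data parity 1, sent cp 1 → ok
  c1: data parity 0, sent cp 0 → ok
  c2: data parity 1, sent cp 1 → ok
  c3: data parity 1, sent cp 1 → ok
  c4: data parity 0, sent cp 1 → mismatch
Exactly one row (r2) and one column (c4) fail → the flipped bit is at their intersection.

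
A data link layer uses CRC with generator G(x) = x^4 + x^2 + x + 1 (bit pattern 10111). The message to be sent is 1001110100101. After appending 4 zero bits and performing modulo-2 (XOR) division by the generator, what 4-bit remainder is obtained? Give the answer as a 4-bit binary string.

Append 4 zeros: 10011101001010000. Divide by 10111 (XOR where the leading bit is 1):
  pos 0: 10011 XOR 10111 = 00100
  pos 2: 10010 XOR 10111 = 00101
  pos 4: 10110 XOR 10111 = 00001
  pos 8: 10101 XOR 10111 = 00010
  pos 11: 10000 XOR 10111 = 00111
Remainder (last 4 bits) = 1110. This is the CRC / FCS.

1110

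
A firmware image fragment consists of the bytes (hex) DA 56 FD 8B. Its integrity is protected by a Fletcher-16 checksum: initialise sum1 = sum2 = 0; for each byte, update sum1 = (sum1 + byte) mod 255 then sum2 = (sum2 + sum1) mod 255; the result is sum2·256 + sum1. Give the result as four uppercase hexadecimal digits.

Running sums (mod 255):
  after byte 0 (DA): sum1=218, sum2=218
  after byte 1 (56): sum1=49, sum2=12
  after byte 2 (FD): sum1=47, sum2=59
  after byte 3 (8B): sum1=186, sum2=245
Checksum = sum2·256 + sum1 = 245·256 + 186 = 62906 = 0xF5BA.

F5BA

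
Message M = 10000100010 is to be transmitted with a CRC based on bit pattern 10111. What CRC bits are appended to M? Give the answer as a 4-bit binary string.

1011

Append 4 zeros: 100001000100000. Divide by 10111 (XOR where the leading bit is 1):
  pos 0: 10000 XOR 10111 = 00111
  pos 2: 11110 XOR 10111 = 01001
  pos 3: 10010 XOR 10111 = 00101
  pos 5: 10101 XOR 10111 = 00010
  pos 8: 10000 XOR 10111 = 00111
  pos 10: 11100 XOR 10111 = 01011
Remainder (last 4 bits) = 1011. This is the CRC / FCS.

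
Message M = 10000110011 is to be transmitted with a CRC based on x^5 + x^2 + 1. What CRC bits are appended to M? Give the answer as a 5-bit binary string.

Append 5 zeros: 1000011001100000. Divide by 100101 (XOR where the leading bit is 1):
  pos 0: 100001 XOR 100101 = 000100
  pos 3: 100100 XOR 100101 = 000001
  pos 8: 111000 XOR 100101 = 011101
  pos 9: 111010 XOR 100101 = 011111
  pos 10: 111110 XOR 100101 = 011011
Remainder (last 5 bits) = 11011. This is the CRC / FCS.

11011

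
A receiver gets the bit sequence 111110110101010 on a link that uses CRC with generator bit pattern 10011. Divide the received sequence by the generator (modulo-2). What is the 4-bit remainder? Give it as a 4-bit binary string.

Modulo-2 division of 111110110101010 by 10011:
  pos 0: 11111 XOR 10011 = 01100
  pos 1: 11000 XOR 10011 = 01011
  pos 2: 10111 XOR 10011 = 00100
  pos 4: 10010 XOR 10011 = 00001
  pos 8: 11010 XOR 10011 = 01001
  pos 9: 10011 XOR 10011 = 00000
Remainder = 0000 (zero — the frame passes the CRC check).

0000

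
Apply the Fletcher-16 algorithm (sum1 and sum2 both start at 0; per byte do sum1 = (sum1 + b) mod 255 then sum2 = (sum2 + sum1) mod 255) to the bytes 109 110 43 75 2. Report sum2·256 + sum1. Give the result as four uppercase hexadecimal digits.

Running sums (mod 255):
  after byte 0 (109): sum1=109, sum2=109
  after byte 1 (110): sum1=219, sum2=73
  after byte 2 (43): sum1=7, sum2=80
  after byte 3 (75): sum1=82, sum2=162
  after byte 4 (2): sum1=84, sum2=246
Checksum = sum2·256 + sum1 = 246·256 + 84 = 63060 = 0xF654.

F654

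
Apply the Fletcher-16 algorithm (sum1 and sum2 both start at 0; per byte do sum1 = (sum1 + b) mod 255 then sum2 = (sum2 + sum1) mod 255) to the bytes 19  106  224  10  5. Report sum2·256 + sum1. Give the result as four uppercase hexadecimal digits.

C46D

Running sums (mod 255):
  after byte 0 (19): sum1=19, sum2=19
  after byte 1 (106): sum1=125, sum2=144
  after byte 2 (224): sum1=94, sum2=238
  after byte 3 (10): sum1=104, sum2=87
  after byte 4 (5): sum1=109, sum2=196
Checksum = sum2·256 + sum1 = 196·256 + 109 = 50285 = 0xC46D.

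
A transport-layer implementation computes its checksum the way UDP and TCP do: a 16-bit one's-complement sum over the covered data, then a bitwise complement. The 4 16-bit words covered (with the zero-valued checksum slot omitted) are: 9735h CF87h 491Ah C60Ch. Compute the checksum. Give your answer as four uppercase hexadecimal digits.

8A1B

One's-complement addition (fold any carry out of bit 15 back into bit 0):
  0x9735 + 0xCF87 = 0x166BC → wrap carry → 0x66BD
  0x66BD + 0x491A = 0x0AFD7
  0xAFD7 + 0xC60C = 0x175E3 → wrap carry → 0x75E4
One's-complement sum = 0x75E4.
Checksum = ~0x75E4 & 0xFFFF = 0x8A1B.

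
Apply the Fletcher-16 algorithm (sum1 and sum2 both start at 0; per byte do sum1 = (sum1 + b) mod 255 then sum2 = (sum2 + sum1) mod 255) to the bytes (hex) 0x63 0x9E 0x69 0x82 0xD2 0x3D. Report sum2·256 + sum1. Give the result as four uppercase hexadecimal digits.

7DFD

Running sums (mod 255):
  after byte 0 (0x63): sum1=99, sum2=99
  after byte 1 (0x9E): sum1=2, sum2=101
  after byte 2 (0x69): sum1=107, sum2=208
  after byte 3 (0x82): sum1=237, sum2=190
  after byte 4 (0xD2): sum1=192, sum2=127
  after byte 5 (0x3D): sum1=253, sum2=125
Checksum = sum2·256 + sum1 = 125·256 + 253 = 32253 = 0x7DFD.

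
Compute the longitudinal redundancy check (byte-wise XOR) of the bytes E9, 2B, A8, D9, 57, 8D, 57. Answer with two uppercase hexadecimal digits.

XOR the bytes together:
  start with 0xE9
  0xE9 ⊕ 0x2B = 0xC2
  0xC2 ⊕ 0xA8 = 0x6A
  0x6A ⊕ 0xD9 = 0xB3
  0xB3 ⊕ 0x57 = 0xE4
  0xE4 ⊕ 0x8D = 0x69
  0x69 ⊕ 0x57 = 0x3E

3E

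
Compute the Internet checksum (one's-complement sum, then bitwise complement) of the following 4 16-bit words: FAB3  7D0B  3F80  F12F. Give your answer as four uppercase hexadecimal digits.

5790

One's-complement addition (fold any carry out of bit 15 back into bit 0):
  0xFAB3 + 0x7D0B = 0x177BE → wrap carry → 0x77BF
  0x77BF + 0x3F80 = 0x0B73F
  0xB73F + 0xF12F = 0x1A86E → wrap carry → 0xA86F
One's-complement sum = 0xA86F.
Checksum = ~0xA86F & 0xFFFF = 0x5790.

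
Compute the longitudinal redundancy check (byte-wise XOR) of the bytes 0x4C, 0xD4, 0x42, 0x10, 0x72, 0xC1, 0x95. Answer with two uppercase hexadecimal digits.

XOR the bytes together:
  start with 0x4C
  0x4C ⊕ 0xD4 = 0x98
  0x98 ⊕ 0x42 = 0xDA
  0xDA ⊕ 0x10 = 0xCA
  0xCA ⊕ 0x72 = 0xB8
  0xB8 ⊕ 0xC1 = 0x79
  0x79 ⊕ 0x95 = 0xEC

EC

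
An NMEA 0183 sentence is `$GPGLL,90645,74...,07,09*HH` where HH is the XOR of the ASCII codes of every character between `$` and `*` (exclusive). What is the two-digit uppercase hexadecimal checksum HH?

4D

XOR the ASCII codes of the payload characters:
  'G' = 0x47 → acc = 0x47
  'P' = 0x50 → acc = 0x17
  'G' = 0x47 → acc = 0x50
  'L' = 0x4C → acc = 0x1C
  'L' = 0x4C → acc = 0x50
  ',' = 0x2C → acc = 0x7C
  '9' = 0x39 → acc = 0x45
  '0' = 0x30 → acc = 0x75
  '6' = 0x36 → acc = 0x43
  '4' = 0x34 → acc = 0x77
  '5' = 0x35 → acc = 0x42
  ',' = 0x2C → acc = 0x6E
  '7' = 0x37 → acc = 0x59
  '4' = 0x34 → acc = 0x6D
  '.' = 0x2E → acc = 0x43
  '.' = 0x2E → acc = 0x6D
  '.' = 0x2E → acc = 0x43
  ',' = 0x2C → acc = 0x6F
  '0' = 0x30 → acc = 0x5F
  '7' = 0x37 → acc = 0x68
  ',' = 0x2C → acc = 0x44
  '0' = 0x30 → acc = 0x74
  '9' = 0x39 → acc = 0x4D
Checksum = 0x4D.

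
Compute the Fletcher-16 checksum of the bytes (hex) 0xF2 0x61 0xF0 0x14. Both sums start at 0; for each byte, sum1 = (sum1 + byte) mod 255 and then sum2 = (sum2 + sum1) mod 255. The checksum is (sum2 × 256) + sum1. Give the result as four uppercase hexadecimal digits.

Running sums (mod 255):
  after byte 0 (0xF2): sum1=242, sum2=242
  after byte 1 (0x61): sum1=84, sum2=71
  after byte 2 (0xF0): sum1=69, sum2=140
  after byte 3 (0x14): sum1=89, sum2=229
Checksum = sum2·256 + sum1 = 229·256 + 89 = 58713 = 0xE559.

E559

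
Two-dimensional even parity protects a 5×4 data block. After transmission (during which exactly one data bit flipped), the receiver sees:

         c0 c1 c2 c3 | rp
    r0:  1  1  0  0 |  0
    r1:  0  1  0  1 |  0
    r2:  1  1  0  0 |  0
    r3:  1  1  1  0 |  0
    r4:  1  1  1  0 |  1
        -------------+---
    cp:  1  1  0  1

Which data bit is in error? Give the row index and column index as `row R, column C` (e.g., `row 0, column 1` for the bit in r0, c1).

row 3, column 0

Recompute each row's even parity and compare to rp:
  r0: data parity 0, sent rp 0 → ok
  r1: data parity 0, sent rp 0 → ok
  r2: data parity 0, sent rp 0 → ok
  r3: data parity 1, sent rp 0 → mismatch
  r4: data parity 1, sent rp 1 → ok
Recompute each column's even parity and compare to cp:
  c0: data parity 0, sent cp 1 → mismatch
  c1: data parity 1, sent cp 1 → ok
  c2: data parity 0, sent cp 0 → ok
  c3: data parity 1, sent cp 1 → ok
Exactly one row (r3) and one column (c0) fail → the flipped bit is at their intersection.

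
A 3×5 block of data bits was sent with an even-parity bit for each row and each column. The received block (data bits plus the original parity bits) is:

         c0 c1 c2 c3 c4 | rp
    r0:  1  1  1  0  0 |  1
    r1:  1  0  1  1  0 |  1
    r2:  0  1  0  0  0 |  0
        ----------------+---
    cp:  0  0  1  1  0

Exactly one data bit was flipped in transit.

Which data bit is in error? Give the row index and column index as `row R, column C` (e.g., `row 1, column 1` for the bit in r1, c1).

Recompute each row's even parity and compare to rp:
  r0: data parity 1, sent rp 1 → ok
  r1: data parity 1, sent rp 1 → ok
  r2: data parity 1, sent rp 0 → mismatch
Recompute each column's even parity and compare to cp:
  c0: data parity 0, sent cp 0 → ok
  c1: data parity 0, sent cp 0 → ok
  c2: data parity 0, sent cp 1 → mismatch
  c3: data parity 1, sent cp 1 → ok
  c4: data parity 0, sent cp 0 → ok
Exactly one row (r2) and one column (c2) fail → the flipped bit is at their intersection.

row 2, column 2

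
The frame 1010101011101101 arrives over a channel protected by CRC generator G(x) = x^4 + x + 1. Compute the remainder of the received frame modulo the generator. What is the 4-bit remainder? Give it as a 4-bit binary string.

0100

Modulo-2 division of 1010101011101101 by 10011:
  pos 0: 10101 XOR 10011 = 00110
  pos 2: 11001 XOR 10011 = 01010
  pos 3: 10100 XOR 10011 = 00111
  pos 5: 11111 XOR 10011 = 01100
  pos 6: 11001 XOR 10011 = 01010
  pos 7: 10100 XOR 10011 = 00111
  pos 9: 11111 XOR 10011 = 01100
  pos 10: 11000 XOR 10011 = 01011
  pos 11: 10111 XOR 10011 = 00100
Remainder = 0100 (nonzero — an error is detected).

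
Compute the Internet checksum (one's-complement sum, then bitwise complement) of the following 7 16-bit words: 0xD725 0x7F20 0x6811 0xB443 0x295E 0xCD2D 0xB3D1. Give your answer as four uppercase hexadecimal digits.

One's-complement addition (fold any carry out of bit 15 back into bit 0):
  0xD725 + 0x7F20 = 0x15645 → wrap carry → 0x5646
  0x5646 + 0x6811 = 0x0BE57
  0xBE57 + 0xB443 = 0x1729A → wrap carry → 0x729B
  0x729B + 0x295E = 0x09BF9
  0x9BF9 + 0xCD2D = 0x16926 → wrap carry → 0x6927
  0x6927 + 0xB3D1 = 0x11CF8 → wrap carry → 0x1CF9
One's-complement sum = 0x1CF9.
Checksum = ~0x1CF9 & 0xFFFF = 0xE306.

E306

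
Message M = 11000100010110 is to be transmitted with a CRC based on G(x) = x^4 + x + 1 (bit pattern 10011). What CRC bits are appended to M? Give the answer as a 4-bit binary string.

0110

Append 4 zeros: 110001000101100000. Divide by 10011 (XOR where the leading bit is 1):
  pos 0: 11000 XOR 10011 = 01011
  pos 1: 10111 XOR 10011 = 00100
  pos 3: 10000 XOR 10011 = 00011
  pos 6: 11010 XOR 10011 = 01001
  pos 7: 10011 XOR 10011 = 00000
  pos 12: 10000 XOR 10011 = 00011
Remainder (last 4 bits) = 0110. This is the CRC / FCS.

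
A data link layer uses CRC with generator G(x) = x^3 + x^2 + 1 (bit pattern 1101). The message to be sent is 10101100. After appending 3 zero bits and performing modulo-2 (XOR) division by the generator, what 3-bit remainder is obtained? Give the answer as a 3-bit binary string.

010

Append 3 zeros: 10101100000. Divide by 1101 (XOR where the leading bit is 1):
  pos 0: 1010 XOR 1101 = 0111
  pos 1: 1111 XOR 1101 = 0010
  pos 3: 1010 XOR 1101 = 0111
  pos 4: 1110 XOR 1101 = 0011
  pos 6: 1100 XOR 1101 = 0001
Remainder (last 3 bits) = 010. This is the CRC / FCS.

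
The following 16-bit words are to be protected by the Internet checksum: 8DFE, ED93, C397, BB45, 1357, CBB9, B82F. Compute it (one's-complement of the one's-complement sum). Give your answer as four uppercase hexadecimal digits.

6E4F

One's-complement addition (fold any carry out of bit 15 back into bit 0):
  0x8DFE + 0xED93 = 0x17B91 → wrap carry → 0x7B92
  0x7B92 + 0xC397 = 0x13F29 → wrap carry → 0x3F2A
  0x3F2A + 0xBB45 = 0x0FA6F
  0xFA6F + 0x1357 = 0x10DC6 → wrap carry → 0x0DC7
  0x0DC7 + 0xCBB9 = 0x0D980
  0xD980 + 0xB82F = 0x191AF → wrap carry → 0x91B0
One's-complement sum = 0x91B0.
Checksum = ~0x91B0 & 0xFFFF = 0x6E4F.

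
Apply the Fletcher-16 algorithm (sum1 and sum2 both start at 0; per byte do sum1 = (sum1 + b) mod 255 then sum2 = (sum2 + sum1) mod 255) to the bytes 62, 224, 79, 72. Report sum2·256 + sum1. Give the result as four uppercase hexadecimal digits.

82B6

Running sums (mod 255):
  after byte 0 (62): sum1=62, sum2=62
  after byte 1 (224): sum1=31, sum2=93
  after byte 2 (79): sum1=110, sum2=203
  after byte 3 (72): sum1=182, sum2=130
Checksum = sum2·256 + sum1 = 130·256 + 182 = 33462 = 0x82B6.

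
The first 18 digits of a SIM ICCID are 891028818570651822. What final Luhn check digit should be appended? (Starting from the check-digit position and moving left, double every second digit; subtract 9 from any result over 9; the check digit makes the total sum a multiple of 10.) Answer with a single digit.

Partial digits right→left: 2 2 8 1 5 6 0 7 5 8 1 8 8 2 0 1 9 8
Double every second digit counting from the check-digit position (so the 1st, 3rd, 5th, ... of the partial from the right).
  doubled (with −9 where >9): 4 7 1 0 1 2 7 0 9 → sum 31
  kept as-is: 2 1 6 7 8 8 2 1 8 → sum 43
Total = 31 + 43 = 74.
Check digit = (10 − (74 mod 10)) mod 10 = 6.

6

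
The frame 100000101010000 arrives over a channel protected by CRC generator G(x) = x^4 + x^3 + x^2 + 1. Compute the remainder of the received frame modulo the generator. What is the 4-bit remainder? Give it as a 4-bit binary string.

0000

Modulo-2 division of 100000101010000 by 11101:
  pos 0: 10000 XOR 11101 = 01101
  pos 1: 11010 XOR 11101 = 00111
  pos 3: 11110 XOR 11101 = 00011
  pos 6: 11101 XOR 11101 = 00000
Remainder = 0000 (zero — the frame passes the CRC check).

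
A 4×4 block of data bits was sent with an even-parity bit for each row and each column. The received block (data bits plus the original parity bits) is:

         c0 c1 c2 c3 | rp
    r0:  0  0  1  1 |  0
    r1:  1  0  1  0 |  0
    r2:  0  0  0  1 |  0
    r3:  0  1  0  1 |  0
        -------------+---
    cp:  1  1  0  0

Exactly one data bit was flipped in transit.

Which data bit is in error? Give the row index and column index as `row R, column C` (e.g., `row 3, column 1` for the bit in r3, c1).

Recompute each row's even parity and compare to rp:
  r0: data parity 0, sent rp 0 → ok
  r1: data parity 0, sent rp 0 → ok
  r2: data parity 1, sent rp 0 → mismatch
  r3: data parity 0, sent rp 0 → ok
Recompute each column's even parity and compare to cp:
  c0: data parity 1, sent cp 1 → ok
  c1: data parity 1, sent cp 1 → ok
  c2: data parity 0, sent cp 0 → ok
  c3: data parity 1, sent cp 0 → mismatch
Exactly one row (r2) and one column (c3) fail → the flipped bit is at their intersection.

row 2, column 3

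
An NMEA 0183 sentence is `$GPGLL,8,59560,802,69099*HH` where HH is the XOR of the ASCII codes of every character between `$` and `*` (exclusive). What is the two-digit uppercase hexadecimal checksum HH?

52

XOR the ASCII codes of the payload characters:
  'G' = 0x47 → acc = 0x47
  'P' = 0x50 → acc = 0x17
  'G' = 0x47 → acc = 0x50
  'L' = 0x4C → acc = 0x1C
  'L' = 0x4C → acc = 0x50
  ',' = 0x2C → acc = 0x7C
  '8' = 0x38 → acc = 0x44
  ',' = 0x2C → acc = 0x68
  '5' = 0x35 → acc = 0x5D
  '9' = 0x39 → acc = 0x64
  '5' = 0x35 → acc = 0x51
  '6' = 0x36 → acc = 0x67
  '0' = 0x30 → acc = 0x57
  ',' = 0x2C → acc = 0x7B
  '8' = 0x38 → acc = 0x43
  '0' = 0x30 → acc = 0x73
  '2' = 0x32 → acc = 0x41
  ',' = 0x2C → acc = 0x6D
  '6' = 0x36 → acc = 0x5B
  '9' = 0x39 → acc = 0x62
  '0' = 0x30 → acc = 0x52
  '9' = 0x39 → acc = 0x6B
  '9' = 0x39 → acc = 0x52
Checksum = 0x52.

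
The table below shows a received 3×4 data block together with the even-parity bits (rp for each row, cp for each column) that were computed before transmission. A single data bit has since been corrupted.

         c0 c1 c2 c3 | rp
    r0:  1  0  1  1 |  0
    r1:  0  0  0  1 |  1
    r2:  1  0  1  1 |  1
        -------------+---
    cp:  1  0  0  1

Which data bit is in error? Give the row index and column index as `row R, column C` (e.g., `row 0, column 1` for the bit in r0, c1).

Recompute each row's even parity and compare to rp:
  r0: data parity 1, sent rp 0 → mismatch
  r1: data parity 1, sent rp 1 → ok
  r2: data parity 1, sent rp 1 → ok
Recompute each column's even parity and compare to cp:
  c0: data parity 0, sent cp 1 → mismatch
  c1: data parity 0, sent cp 0 → ok
  c2: data parity 0, sent cp 0 → ok
  c3: data parity 1, sent cp 1 → ok
Exactly one row (r0) and one column (c0) fail → the flipped bit is at their intersection.

row 0, column 0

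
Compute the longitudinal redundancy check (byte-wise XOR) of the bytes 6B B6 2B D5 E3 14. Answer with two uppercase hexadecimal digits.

D4

XOR the bytes together:
  start with 0x6B
  0x6B ⊕ 0xB6 = 0xDD
  0xDD ⊕ 0x2B = 0xF6
  0xF6 ⊕ 0xD5 = 0x23
  0x23 ⊕ 0xE3 = 0xC0
  0xC0 ⊕ 0x14 = 0xD4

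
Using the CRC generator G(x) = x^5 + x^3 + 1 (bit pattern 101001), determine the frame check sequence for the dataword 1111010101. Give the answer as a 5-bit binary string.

Append 5 zeros: 111101010100000. Divide by 101001 (XOR where the leading bit is 1):
  pos 0: 111101 XOR 101001 = 010100
  pos 1: 101000 XOR 101001 = 000001
  pos 6: 110100 XOR 101001 = 011101
  pos 7: 111010 XOR 101001 = 010011
  pos 8: 100110 XOR 101001 = 001111
Remainder (last 5 bits) = 11110. This is the CRC / FCS.

11110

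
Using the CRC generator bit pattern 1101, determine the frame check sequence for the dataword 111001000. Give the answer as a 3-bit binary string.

000

Append 3 zeros: 111001000000. Divide by 1101 (XOR where the leading bit is 1):
  pos 0: 1110 XOR 1101 = 0011
  pos 2: 1101 XOR 1101 = 0000
Remainder (last 3 bits) = 000. This is the CRC / FCS.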